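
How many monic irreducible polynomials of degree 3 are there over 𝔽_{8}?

Gauss's count: N_{8}(3) = (1/3) Σ_{d|3} μ(3/d)·8^d.
Divisors of 3: 1, 3; μ(3/d) for each: -1, 1.
Σ = − 8^1 + 8^3 = 504.
N = 504/3 = 168.

168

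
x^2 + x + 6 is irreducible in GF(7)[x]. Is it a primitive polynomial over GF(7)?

Write f(x) = x^2 + x + 6.
|GF(7^2)^×| = 7^2 − 1 = 48. Prime factorization: 48 = 2^4·3.
f is primitive ⇔ x has order 48 in GF(7)[x]/(f), i.e. x^(48/q) ≠ 1 for each prime q | 48.
x^(24) mod f = 6.
x^(16) mod f = 1
Since x^(16) = 1, the order of x divides 16 < 48; not primitive.

No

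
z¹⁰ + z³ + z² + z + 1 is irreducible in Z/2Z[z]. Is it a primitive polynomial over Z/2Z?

No

Write f(z) = z¹⁰ + z³ + z² + z + 1.
|GF(2^10)^×| = 2^10 − 1 = 1023. Prime factorization: 1023 = 3·11·31.
f is primitive ⇔ z has order 1023 in GF(2)[z]/(f), i.e. z^(1023/q) ≠ 1 for each prime q | 1023.
z^(341) mod f = 1
z^(93) mod f = z⁷ + z⁶ + z⁵ + z⁴ + z².
z^(33) mod f = z⁵ + z⁴ + z³ + z.
Since z^(341) = 1, the order of z divides 341 < 1023; not primitive.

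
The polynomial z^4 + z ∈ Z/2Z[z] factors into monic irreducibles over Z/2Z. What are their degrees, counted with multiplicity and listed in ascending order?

Write f(z) = z^4 + z.
Roots in Z/2Z: f(0) = 0 → root; f(1) = 0 → root.
Linear factors from roots: (z), (z + 1).
Complete factorization: f(z) = (z)·(z + 1)·(z^2 + z + 1).
Factor degrees with multiplicity: 1 + 1 + 2 = 4.

1, 1, 2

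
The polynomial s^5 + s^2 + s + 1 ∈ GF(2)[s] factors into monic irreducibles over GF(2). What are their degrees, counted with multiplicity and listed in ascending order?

1, 1, 3

Write h(s) = s^5 + s^2 + s + 1.
Roots in GF(2): h(0) = 1; h(1) = 0 → root.
Linear factors from roots: (s + 1).
Complete factorization: h(s) = (s + 1)^2·(s^3 + s + 1).
Factor degrees with multiplicity: 1 + 1 + 3 = 5.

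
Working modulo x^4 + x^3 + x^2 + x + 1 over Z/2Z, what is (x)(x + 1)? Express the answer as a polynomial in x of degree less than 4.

Multiply in Z/2Z[x]: (x)·(x + 1) = x^2 + x.
Reduced: x^2 + x.

x^2 + x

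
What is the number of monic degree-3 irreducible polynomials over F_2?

2

The number of monic irreducibles of degree 3 over GF(2) is (1/3)·Σ_{d∣3} μ(3/d) 2^d.
Divisors of 3: 1, 3; μ(3/d) for each: -1, 1.
Σ = − 2^1 + 2^3 = 6.
N = 6/3 = 2.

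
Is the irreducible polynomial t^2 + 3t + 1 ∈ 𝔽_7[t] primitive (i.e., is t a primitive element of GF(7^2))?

Write f(t) = t^2 + 3t + 1.
|GF(7^2)^×| = 7^2 − 1 = 48. Prime factorization: 48 = 2^4·3.
f is primitive ⇔ t has order 48 in GF(7)[t]/(f), i.e. t^(48/q) ≠ 1 for each prime q | 48.
t^(24) mod f = 1
t^(16) mod f = 1
Since t^(24) = 1, the order of t divides 24 < 48; not primitive.

No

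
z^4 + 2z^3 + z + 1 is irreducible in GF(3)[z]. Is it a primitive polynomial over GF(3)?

No

Write f(z) = z^4 + 2z^3 + z + 1.
|GF(3^4)^×| = 3^4 − 1 = 80. Prime factorization: 80 = 2^4·5.
f is primitive ⇔ z has order 80 in GF(3)[z]/(f), i.e. z^(80/q) ≠ 1 for each prime q | 80.
z^(40) mod f = 1
z^(16) mod f = 2z^2 + 2z + 1.
Since z^(40) = 1, the order of z divides 40 < 80; not primitive.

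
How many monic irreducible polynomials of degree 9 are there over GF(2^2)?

The number of monic irreducibles of degree 9 over GF(4) is (1/9)·Σ_{d∣9} μ(9/d) 4^d.
Divisors of 9: 1, 3, 9; μ(9/d) for each: 0, -1, 1.
Σ = − 4^3 + 4^9 = 262080.
N = 262080/9 = 29120.

29120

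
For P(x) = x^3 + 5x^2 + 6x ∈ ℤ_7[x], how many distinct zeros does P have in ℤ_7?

Evaluate at each of the 7 elements of ℤ_7:
P(0) = 0 → root; P(1) = 5; P(2) = 5; P(3) = 6; P(4) = 0 → root; P(5) = 0 → root; P(6) = 5.
Roots: {0, 4, 5}.

3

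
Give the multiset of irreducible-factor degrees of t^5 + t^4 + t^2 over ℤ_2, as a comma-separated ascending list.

Write h(t) = t^5 + t^4 + t^2.
Roots in ℤ_2: h(0) = 0 → root; h(1) = 1.
Linear factors from roots: (t).
Complete factorization: h(t) = (t)^2·(t^3 + t^2 + 1).
Factor degrees with multiplicity: 1 + 1 + 3 = 5.

1, 1, 3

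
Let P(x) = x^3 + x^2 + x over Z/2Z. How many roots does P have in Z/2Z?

1

Evaluate at each of the 2 elements of Z/2Z:
P(0) = 0 → root; P(1) = 1.
Roots: {0}.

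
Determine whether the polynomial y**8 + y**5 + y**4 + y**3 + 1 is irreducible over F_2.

Write h(y) = y**8 + y**5 + y**4 + y**3 + 1.
Check for roots in F_2: h(0) = 1; h(1) = 1.
No roots, so no linear factors.
Monic irreducibles of degree 2 over GF(2): y**2 + y + 1.
None of them divide h (all give nonzero remainder).
Monic irreducibles of degree 3 over GF(2): y**3 + y + 1, y**3 + y**2 + 1.
None of them divide h (all give nonzero remainder).
Monic irreducibles of degree 4 over GF(2): y**4 + y + 1, y**4 + y**3 + 1, y**4 + y**3 + y**2 + y + 1.
None of them divide h (all give nonzero remainder).
No irreducible factor of degree ≤ 4 exists, so h is irreducible over GF(2).

Yes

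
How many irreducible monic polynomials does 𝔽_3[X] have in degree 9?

2184

By the necklace-counting formula, N_3(9) = (1/9) Σ_{d|9} μ(9/d)·3^d.
Divisors of 9: 1, 3, 9; μ(9/d) for each: 0, -1, 1.
Σ = − 3^3 + 3^9 = 19656.
N = 19656/9 = 2184.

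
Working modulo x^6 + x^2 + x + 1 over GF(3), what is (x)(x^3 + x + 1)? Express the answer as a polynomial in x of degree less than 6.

x^4 + x^2 + x

Multiply in GF(3)[x]: (x)·(x^3 + x + 1) = x^4 + x^2 + x.
Reduced: x^4 + x^2 + x.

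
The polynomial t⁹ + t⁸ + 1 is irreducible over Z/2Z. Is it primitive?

No

Write f(t) = t⁹ + t⁸ + 1.
|GF(2^9)^×| = 2^9 − 1 = 511. Prime factorization: 511 = 7·73.
f is primitive ⇔ t has order 511 in GF(2)[t]/(f), i.e. t^(511/q) ≠ 1 for each prime q | 511.
t^(73) mod f = 1
t^(7) mod f = t⁷.
Since t^(73) = 1, the order of t divides 73 < 511; not primitive.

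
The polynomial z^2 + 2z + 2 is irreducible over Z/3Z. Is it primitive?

Write f(z) = z^2 + 2z + 2.
|GF(3^2)^×| = 3^2 − 1 = 8. Prime factorization: 8 = 2^3.
f is primitive ⇔ z has order 8 in GF(3)[z]/(f), i.e. z^(8/q) ≠ 1 for each prime q | 8.
z^(4) mod f = 2.
None equal 1, so z has full order 8; f is primitive.

Yes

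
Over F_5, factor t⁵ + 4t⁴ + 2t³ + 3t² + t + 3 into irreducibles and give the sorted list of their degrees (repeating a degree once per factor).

Write h(t) = t⁵ + 4t⁴ + 2t³ + 3t² + t + 3.
Roots in F_5: h(0) = 3; h(1) = 4; h(2) = 4; h(3) = 4; h(4) = 1.
Complete factorization: h(t) = (t⁵ + 4t⁴ + 2t³ + 3t² + t + 3).
Factor degrees with multiplicity: 5 = 5.

5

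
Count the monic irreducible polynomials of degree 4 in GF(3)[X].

18

The number of monic irreducibles of degree 4 over GF(3) is (1/4)·Σ_{d∣4} μ(4/d) 3^d.
Divisors of 4: 1, 2, 4; μ(4/d) for each: 0, -1, 1.
Σ = − 3^2 + 3^4 = 72.
N = 72/4 = 18.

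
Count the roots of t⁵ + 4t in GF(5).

Write g(t) = t⁵ + 4t.
Evaluate at each of the 5 elements of GF(5):
g(0) = 0 → root; g(1) = 0 → root; g(2) = 0 → root; g(3) = 0 → root; g(4) = 0 → root.
Roots: {0, 1, 2, 3, 4}.

5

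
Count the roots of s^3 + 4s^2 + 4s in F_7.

Write g(s) = s^3 + 4s^2 + 4s.
Evaluate at each of the 7 elements of F_7:
g(0) = 0 → root; g(1) = 2; g(2) = 4; g(3) = 5; g(4) = 4; g(5) = 0 → root; g(6) = 6.
Roots: {0, 5}.

2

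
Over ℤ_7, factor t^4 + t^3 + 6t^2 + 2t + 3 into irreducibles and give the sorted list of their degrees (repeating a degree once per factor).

1, 1, 2

Write g(t) = t^4 + t^3 + 6t^2 + 2t + 3.
Linear factors from roots: (t + 3), (t + 1).
Complete factorization: g(t) = (t + 1)·(t + 3)·(t^2 + 4t + 1).
Factor degrees with multiplicity: 1 + 1 + 2 = 4.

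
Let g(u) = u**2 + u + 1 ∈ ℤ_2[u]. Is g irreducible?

Yes

Check for roots in ℤ_2: g(0) = 1; g(1) = 1.
No roots. A degree-2 polynomial over a field with no linear factor is irreducible.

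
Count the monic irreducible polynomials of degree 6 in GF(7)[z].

By the necklace-counting formula, N_7(6) = (1/6) Σ_{d|6} μ(6/d)·7^d.
Divisors of 6: 1, 2, 3, 6; μ(6/d) for each: 1, -1, -1, 1.
Σ = 7^1 − 7^2 − 7^3 + 7^6 = 117264.
N = 117264/6 = 19544.

19544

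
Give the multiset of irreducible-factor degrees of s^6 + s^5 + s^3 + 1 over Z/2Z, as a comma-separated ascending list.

1, 1, 1, 3

Write g(s) = s^6 + s^5 + s^3 + 1.
Roots in Z/2Z: g(0) = 1; g(1) = 0 → root.
Linear factors from roots: (s + 1).
Complete factorization: g(s) = (s + 1)^3·(s^3 + s + 1).
Factor degrees with multiplicity: 1 + 1 + 1 + 3 = 6.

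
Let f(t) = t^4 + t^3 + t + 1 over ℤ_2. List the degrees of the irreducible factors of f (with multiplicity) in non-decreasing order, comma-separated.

Roots in ℤ_2: f(0) = 1; f(1) = 0 → root.
Linear factors from roots: (t + 1).
Complete factorization: f(t) = (t + 1)^2·(t^2 + t + 1).
Factor degrees with multiplicity: 1 + 1 + 2 = 4.

1, 1, 2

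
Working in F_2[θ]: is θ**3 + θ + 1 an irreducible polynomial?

Yes

Write h(θ) = θ**3 + θ + 1.
Check for roots in F_2: h(0) = 1; h(1) = 1.
No roots. A degree-3 polynomial over a field with no linear factor is irreducible.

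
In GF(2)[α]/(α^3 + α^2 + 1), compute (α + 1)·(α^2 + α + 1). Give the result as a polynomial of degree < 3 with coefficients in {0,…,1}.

α^2

Multiply in GF(2)[α]: (α + 1)·(α^2 + α + 1) = α^3 + 1.
Reduce using α^3 ≡ α^2 + 1 (mod α^3 + α^2 + 1).
Reduced: α^2.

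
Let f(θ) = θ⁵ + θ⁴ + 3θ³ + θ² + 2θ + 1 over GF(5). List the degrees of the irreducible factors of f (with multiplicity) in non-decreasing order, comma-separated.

2, 3

Roots in GF(5): f(0) = 1; f(1) = 4; f(2) = 1; f(3) = 1; f(4) = 2.
Complete factorization: f(θ) = (θ² + 3θ + 4)·(θ³ + 3θ² + 4).
Factor degrees with multiplicity: 2 + 3 = 5.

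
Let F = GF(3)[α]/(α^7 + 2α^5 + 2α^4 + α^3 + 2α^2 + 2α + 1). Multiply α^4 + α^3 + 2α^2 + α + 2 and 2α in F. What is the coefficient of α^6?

Multiply in GF(3)[α]: (α^4 + α^3 + 2α^2 + α + 2)·(2α) = 2α^5 + 2α^4 + α^3 + 2α^2 + α.
Reduced: 2α^5 + 2α^4 + α^3 + 2α^2 + α.

0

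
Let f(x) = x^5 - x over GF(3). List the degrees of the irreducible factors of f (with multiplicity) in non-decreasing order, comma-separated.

Roots in GF(3): f(0) = 0 → root; f(1) = 0 → root; f(2) = 0 → root.
Linear factors from roots: (x), (x - 1), (x + 1).
Complete factorization: f(x) = (x)·(x + 1)·(x - 1)·(x^2 + 1).
Factor degrees with multiplicity: 1 + 1 + 1 + 2 = 5.

1, 1, 1, 2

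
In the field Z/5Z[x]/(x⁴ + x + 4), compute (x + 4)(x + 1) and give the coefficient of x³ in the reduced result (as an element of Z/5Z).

Multiply in Z/5Z[x]: (x + 4)·(x + 1) = x² + 4.
Reduced: x² + 4.

0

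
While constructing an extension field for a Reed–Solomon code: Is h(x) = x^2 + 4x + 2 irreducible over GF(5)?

Check for roots in GF(5): h(0) = 2; h(1) = 2; h(2) = 4; h(3) = 3; h(4) = 4.
No roots. A degree-2 polynomial over a field with no linear factor is irreducible.

Yes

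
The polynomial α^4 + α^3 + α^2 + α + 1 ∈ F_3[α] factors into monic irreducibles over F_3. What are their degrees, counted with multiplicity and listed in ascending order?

4

Write f(α) = α^4 + α^3 + α^2 + α + 1.
Roots in F_3: f(0) = 1; f(1) = 2; f(2) = 1.
Complete factorization: f(α) = (α^4 + α^3 + α^2 + α + 1).
Factor degrees with multiplicity: 4 = 4.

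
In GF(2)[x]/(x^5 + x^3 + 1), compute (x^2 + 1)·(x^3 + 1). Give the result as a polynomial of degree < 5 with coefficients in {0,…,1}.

x^2

Multiply in GF(2)[x]: (x^2 + 1)·(x^3 + 1) = x^5 + x^3 + x^2 + 1.
Reduce using x^5 ≡ x^3 + 1 (mod x^5 + x^3 + 1).
Reduced: x^2.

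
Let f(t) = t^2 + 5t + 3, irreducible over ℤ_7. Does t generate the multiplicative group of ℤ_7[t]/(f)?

|GF(7^2)^×| = 7^2 − 1 = 48. Prime factorization: 48 = 2^4·3.
f is primitive ⇔ t has order 48 in GF(7)[t]/(f), i.e. t^(48/q) ≠ 1 for each prime q | 48.
t^(24) mod f = 6.
t^(16) mod f = 2.
None equal 1, so t has full order 48; f is primitive.

Yes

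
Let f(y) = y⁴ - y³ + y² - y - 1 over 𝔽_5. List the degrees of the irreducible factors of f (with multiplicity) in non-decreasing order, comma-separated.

Roots in 𝔽_5: f(0) = 4; f(1) = 4; f(2) = 4; f(3) = 4; f(4) = 3.
Complete factorization: f(y) = (y⁴ - y³ + y² - y - 1).
Factor degrees with multiplicity: 4 = 4.

4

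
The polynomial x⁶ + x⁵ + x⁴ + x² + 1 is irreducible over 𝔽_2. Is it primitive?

Write f(x) = x⁶ + x⁵ + x⁴ + x² + 1.
|GF(2^6)^×| = 2^6 − 1 = 63. Prime factorization: 63 = 3^2·7.
f is primitive ⇔ x has order 63 in GF(2)[x]/(f), i.e. x^(63/q) ≠ 1 for each prime q | 63.
x^(21) mod f = 1
x^(9) mod f = x³ + 1.
Since x^(21) = 1, the order of x divides 21 < 63; not primitive.

No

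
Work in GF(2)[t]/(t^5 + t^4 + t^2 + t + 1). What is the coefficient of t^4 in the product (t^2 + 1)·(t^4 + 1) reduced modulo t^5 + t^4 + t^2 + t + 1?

Multiply in GF(2)[t]: (t^2 + 1)·(t^4 + 1) = t^6 + t^4 + t^2 + 1.
Reduce using t^5 ≡ t^4 + t^2 + t + 1 (mod t^5 + t^4 + t^2 + t + 1).
Reduced: t^3 + t^2.

0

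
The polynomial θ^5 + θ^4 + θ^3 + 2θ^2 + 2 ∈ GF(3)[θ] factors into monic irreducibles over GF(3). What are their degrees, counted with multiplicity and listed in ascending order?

Write f(θ) = θ^5 + θ^4 + θ^3 + 2θ^2 + 2.
Roots in GF(3): f(0) = 2; f(1) = 1; f(2) = 0 → root.
Linear factors from roots: (θ + 1).
Complete factorization: f(θ) = (θ + 1)^2·(θ^3 + 2θ^2 + 2θ + 2).
Factor degrees with multiplicity: 1 + 1 + 3 = 5.

1, 1, 3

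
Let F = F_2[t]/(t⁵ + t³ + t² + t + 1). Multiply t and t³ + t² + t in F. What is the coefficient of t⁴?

Multiply in F_2[t]: (t)·(t³ + t² + t) = t⁴ + t³ + t².
Reduced: t⁴ + t³ + t².

1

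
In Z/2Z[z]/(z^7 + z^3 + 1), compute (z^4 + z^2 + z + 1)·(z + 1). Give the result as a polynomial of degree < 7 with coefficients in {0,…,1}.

z^5 + z^4 + z^3 + 1

Multiply in Z/2Z[z]: (z^4 + z^2 + z + 1)·(z + 1) = z^5 + z^4 + z^3 + 1.
Reduced: z^5 + z^4 + z^3 + 1.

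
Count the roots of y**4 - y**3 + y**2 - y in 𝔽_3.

Write f(y) = y**4 - y**3 + y**2 - y.
Evaluate at each of the 3 elements of 𝔽_3:
f(0) = 0 → root; f(1) = 0 → root; f(2) = 1.
Roots: {0, 1}.

2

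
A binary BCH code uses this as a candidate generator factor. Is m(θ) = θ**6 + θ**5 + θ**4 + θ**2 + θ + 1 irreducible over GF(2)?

Check for roots in GF(2): m(0) = 1; m(1) = 0 → root.
m(1) = 0, so (θ − 1) divides m(θ); m is reducible.

No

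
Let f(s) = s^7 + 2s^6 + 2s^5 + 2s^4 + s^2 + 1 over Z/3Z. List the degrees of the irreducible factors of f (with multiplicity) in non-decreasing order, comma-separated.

1, 1, 1, 1, 3

Roots in Z/3Z: f(0) = 1; f(1) = 0 → root; f(2) = 0 → root.
Linear factors from roots: (s + 2), (s + 1).
Complete factorization: f(s) = (s + 1)·(s + 2)^3·(s^3 + s^2 + s + 2).
Factor degrees with multiplicity: 1 + 1 + 1 + 1 + 3 = 7.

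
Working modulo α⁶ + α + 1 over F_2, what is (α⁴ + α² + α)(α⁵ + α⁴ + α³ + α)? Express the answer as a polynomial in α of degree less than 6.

Multiply in F_2[α]: (α⁴ + α² + α)·(α⁵ + α⁴ + α³ + α) = α⁹ + α⁸ + α⁵ + α⁴ + α³ + α².
Reduce using α⁶ ≡ α + 1 (mod α⁶ + α + 1).
Reduced: α⁵ + α³.

α^5 + α^3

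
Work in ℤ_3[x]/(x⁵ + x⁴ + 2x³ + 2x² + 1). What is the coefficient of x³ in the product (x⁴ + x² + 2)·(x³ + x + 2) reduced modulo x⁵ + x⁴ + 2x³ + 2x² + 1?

0

Multiply in ℤ_3[x]: (x⁴ + x² + 2)·(x³ + x + 2) = x⁷ + 2x⁵ + 2x⁴ + 2x² + 2x + 1.
Reduce using x⁵ ≡ 2x⁴ + x³ + x² + 2 (mod x⁵ + x⁴ + 2x³ + 2x² + 1).
Reduced: x⁴ + 2x².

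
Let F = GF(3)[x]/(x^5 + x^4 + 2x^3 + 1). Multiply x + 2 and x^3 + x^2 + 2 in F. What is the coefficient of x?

2

Multiply in GF(3)[x]: (x + 2)·(x^3 + x^2 + 2) = x^4 + 2x^2 + 2x + 1.
Reduced: x^4 + 2x^2 + 2x + 1.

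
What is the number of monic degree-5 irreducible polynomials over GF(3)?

48

x^(3^5) − x is the product of all monic irreducibles of degree dividing 5; Möbius inversion gives N = (1/5) Σ μ(5/d)·3^d.
Divisors of 5: 1, 5; μ(5/d) for each: -1, 1.
Σ = − 3^1 + 3^5 = 240.
N = 240/5 = 48.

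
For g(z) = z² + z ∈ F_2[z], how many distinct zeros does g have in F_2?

Evaluate at each of the 2 elements of F_2:
g(0) = 0 → root; g(1) = 0 → root.
Roots: {0, 1}.

2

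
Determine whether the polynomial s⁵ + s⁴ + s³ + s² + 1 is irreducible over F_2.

Yes

Write h(s) = s⁵ + s⁴ + s³ + s² + 1.
Check for roots in F_2: h(0) = 1; h(1) = 1.
No roots, so no linear factors.
Monic irreducibles of degree 2 over GF(2): s² + s + 1.
None of them divide h (all give nonzero remainder).
No irreducible factor of degree ≤ 2 exists, so h is irreducible over GF(2).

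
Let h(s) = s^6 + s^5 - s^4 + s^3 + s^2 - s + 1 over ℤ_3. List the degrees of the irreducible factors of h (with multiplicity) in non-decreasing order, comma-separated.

1, 2, 3

Roots in ℤ_3: h(0) = 1; h(1) = 0 → root; h(2) = 1.
Linear factors from roots: (s - 1).
Complete factorization: h(s) = (s - 1)·(s^2 - s - 1)·(s^3 - s + 1).
Factor degrees with multiplicity: 1 + 2 + 3 = 6.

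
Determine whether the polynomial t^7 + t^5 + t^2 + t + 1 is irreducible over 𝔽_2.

Write f(t) = t^7 + t^5 + t^2 + t + 1.
Check for roots in 𝔽_2: f(0) = 1; f(1) = 1.
No roots, so no linear factors.
Monic irreducibles of degree 2 over GF(2): t^2 + t + 1.
None of them divide f (all give nonzero remainder).
Monic irreducibles of degree 3 over GF(2): t^3 + t + 1, t^3 + t^2 + 1.
None of them divide f (all give nonzero remainder).
No irreducible factor of degree ≤ 3 exists, so f is irreducible over GF(2).

Yes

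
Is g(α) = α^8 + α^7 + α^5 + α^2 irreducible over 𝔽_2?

No

Check for roots in 𝔽_2: g(0) = 0 → root; g(1) = 0 → root.
g(0) = 0, so (α) divides g(α); g is reducible.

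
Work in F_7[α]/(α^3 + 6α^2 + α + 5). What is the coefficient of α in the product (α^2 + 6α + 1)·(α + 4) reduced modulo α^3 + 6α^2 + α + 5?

3

Multiply in F_7[α]: (α^2 + 6α + 1)·(α + 4) = α^3 + 3α^2 + 4α + 4.
Reduce using α^3 ≡ α^2 + 6α + 2 (mod α^3 + 6α^2 + α + 5).
Reduced: 4α^2 + 3α + 6.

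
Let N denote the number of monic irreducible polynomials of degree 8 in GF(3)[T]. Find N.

x^(3^8) − x is the product of all monic irreducibles of degree dividing 8; Möbius inversion gives N = (1/8) Σ μ(8/d)·3^d.
Divisors of 8: 1, 2, 4, 8; μ(8/d) for each: 0, 0, -1, 1.
Σ = − 3^4 + 3^8 = 6480.
N = 6480/8 = 810.

810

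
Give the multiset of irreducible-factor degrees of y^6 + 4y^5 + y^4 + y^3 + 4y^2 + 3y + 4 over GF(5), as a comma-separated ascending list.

Write f(y) = y^6 + 4y^5 + y^4 + y^3 + 4y^2 + 3y + 4.
Roots in GF(5): f(0) = 4; f(1) = 3; f(2) = 2; f(3) = 3; f(4) = 2.
Complete factorization: f(y) = (y^6 + 4y^5 + y^4 + y^3 + 4y^2 + 3y + 4).
Factor degrees with multiplicity: 6 = 6.

6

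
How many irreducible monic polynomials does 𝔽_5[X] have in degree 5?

Gauss's count: N_{5}(5) = (1/5) Σ_{d|5} μ(5/d)·5^d.
Divisors of 5: 1, 5; μ(5/d) for each: -1, 1.
Σ = − 5^1 + 5^5 = 3120.
N = 3120/5 = 624.

624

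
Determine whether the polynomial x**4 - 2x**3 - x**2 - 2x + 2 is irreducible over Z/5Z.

Write h(x) = x**4 - 2x**3 - x**2 - 2x + 2.
Check for roots in Z/5Z: h(0) = 2; h(1) = 3; h(2) = 4; h(3) = 4; h(4) = 1.
No roots, so no linear factors.
Degree-2 irreducible divisors: test the 10 monic irreducibles of degree 2 over GF(5).
None of them divide h (all give nonzero remainder).
No irreducible factor of degree ≤ 2 exists, so h is irreducible over GF(5).

Yes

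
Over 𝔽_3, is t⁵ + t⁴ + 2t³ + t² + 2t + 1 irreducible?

No

Write h(t) = t⁵ + t⁴ + 2t³ + t² + 2t + 1.
Check for roots in 𝔽_3: h(0) = 1; h(1) = 2; h(2) = 1.
No roots, so no linear factors.
Monic irreducibles of degree 2 over GF(3): t² + 1, t² + t + 2, t² + 2t + 2.
t² + 2t + 2 divides h: h(t) = (t² + 2t + 2)·(t³ + 2t² + 2t + 2).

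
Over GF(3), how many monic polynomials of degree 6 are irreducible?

116

The number of monic irreducibles of degree 6 over GF(3) is (1/6)·Σ_{d∣6} μ(6/d) 3^d.
Divisors of 6: 1, 2, 3, 6; μ(6/d) for each: 1, -1, -1, 1.
Σ = 3^1 − 3^2 − 3^3 + 3^6 = 696.
N = 696/6 = 116.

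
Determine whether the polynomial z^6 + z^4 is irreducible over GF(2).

No

Write P(z) = z^6 + z^4.
Check for roots in GF(2): P(0) = 0 → root; P(1) = 0 → root.
P(0) = 0, so (z) divides P(z); P is reducible.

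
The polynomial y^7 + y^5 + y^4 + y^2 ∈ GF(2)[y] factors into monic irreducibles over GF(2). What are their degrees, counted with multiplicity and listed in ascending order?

1, 1, 1, 1, 1, 2

Write g(y) = y^7 + y^5 + y^4 + y^2.
Roots in GF(2): g(0) = 0 → root; g(1) = 0 → root.
Linear factors from roots: (y), (y + 1).
Complete factorization: g(y) = (y)^2·(y + 1)^3·(y^2 + y + 1).
Factor degrees with multiplicity: 1 + 1 + 1 + 1 + 1 + 2 = 7.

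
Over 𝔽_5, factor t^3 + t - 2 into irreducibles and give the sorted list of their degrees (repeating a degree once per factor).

1, 2

Write g(t) = t^3 + t - 2.
Roots in 𝔽_5: g(0) = 3; g(1) = 0 → root; g(2) = 3; g(3) = 3; g(4) = 1.
Linear factors from roots: (t - 1).
Complete factorization: g(t) = (t - 1)·(t^2 + t + 2).
Factor degrees with multiplicity: 1 + 2 = 3.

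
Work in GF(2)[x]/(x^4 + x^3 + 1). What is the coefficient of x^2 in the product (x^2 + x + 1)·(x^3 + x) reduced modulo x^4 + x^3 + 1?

Multiply in GF(2)[x]: (x^2 + x + 1)·(x^3 + x) = x^5 + x^4 + x^2 + x.
Reduce using x^4 ≡ x^3 + 1 (mod x^4 + x^3 + 1).
Reduced: x^2.

1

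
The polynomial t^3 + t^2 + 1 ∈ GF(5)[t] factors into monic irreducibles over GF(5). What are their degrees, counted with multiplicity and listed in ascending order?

3

Write f(t) = t^3 + t^2 + 1.
Roots in GF(5): f(0) = 1; f(1) = 3; f(2) = 3; f(3) = 2; f(4) = 1.
Complete factorization: f(t) = (t^3 + t^2 + 1).
Factor degrees with multiplicity: 3 = 3.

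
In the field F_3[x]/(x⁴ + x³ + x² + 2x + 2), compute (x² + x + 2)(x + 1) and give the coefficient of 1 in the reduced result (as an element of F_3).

Multiply in F_3[x]: (x² + x + 2)·(x + 1) = x³ + 2x² + 2.
Reduced: x³ + 2x² + 2.

2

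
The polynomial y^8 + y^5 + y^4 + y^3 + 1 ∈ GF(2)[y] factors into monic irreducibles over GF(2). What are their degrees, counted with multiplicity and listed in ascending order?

8

Write f(y) = y^8 + y^5 + y^4 + y^3 + 1.
Roots in GF(2): f(0) = 1; f(1) = 1.
Complete factorization: f(y) = (y^8 + y^5 + y^4 + y^3 + 1).
Factor degrees with multiplicity: 8 = 8.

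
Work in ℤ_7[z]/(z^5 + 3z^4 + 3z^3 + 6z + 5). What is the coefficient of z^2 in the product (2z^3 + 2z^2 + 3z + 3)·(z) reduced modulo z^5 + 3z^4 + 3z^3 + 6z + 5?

Multiply in ℤ_7[z]: (2z^3 + 2z^2 + 3z + 3)·(z) = 2z^4 + 2z^3 + 3z^2 + 3z.
Reduced: 2z^4 + 2z^3 + 3z^2 + 3z.

3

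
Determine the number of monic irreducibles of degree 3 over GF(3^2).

240

Gauss's count: N_{9}(3) = (1/3) Σ_{d|3} μ(3/d)·9^d.
Divisors of 3: 1, 3; μ(3/d) for each: -1, 1.
Σ = − 9^1 + 9^3 = 720.
N = 720/3 = 240.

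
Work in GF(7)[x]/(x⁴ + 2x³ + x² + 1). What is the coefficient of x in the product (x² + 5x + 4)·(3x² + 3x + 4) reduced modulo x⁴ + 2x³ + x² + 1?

4

Multiply in GF(7)[x]: (x² + 5x + 4)·(3x² + 3x + 4) = 3x⁴ + 4x³ + 3x² + 4x + 2.
Reduce using x⁴ ≡ 5x³ + 6x² + 6 (mod x⁴ + 2x³ + x² + 1).
Reduced: 5x³ + 4x + 6.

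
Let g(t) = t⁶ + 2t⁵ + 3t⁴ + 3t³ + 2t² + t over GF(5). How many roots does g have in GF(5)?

Evaluate at each of the 5 elements of GF(5):
g(0) = 0 → root; g(1) = 2; g(2) = 0 → root; g(3) = 0 → root; g(4) = 0 → root.
Roots: {0, 2, 3, 4}.

4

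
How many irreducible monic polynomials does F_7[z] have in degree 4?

588

x^(7^4) − x is the product of all monic irreducibles of degree dividing 4; Möbius inversion gives N = (1/4) Σ μ(4/d)·7^d.
Divisors of 4: 1, 2, 4; μ(4/d) for each: 0, -1, 1.
Σ = − 7^2 + 7^4 = 2352.
N = 2352/4 = 588.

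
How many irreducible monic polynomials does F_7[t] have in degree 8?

x^(7^8) − x is the product of all monic irreducibles of degree dividing 8; Möbius inversion gives N = (1/8) Σ μ(8/d)·7^d.
Divisors of 8: 1, 2, 4, 8; μ(8/d) for each: 0, 0, -1, 1.
Σ = − 7^4 + 7^8 = 5762400.
N = 5762400/8 = 720300.

720300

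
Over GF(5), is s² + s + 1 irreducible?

Yes

Write h(s) = s² + s + 1.
Check for roots in GF(5): h(0) = 1; h(1) = 3; h(2) = 2; h(3) = 3; h(4) = 1.
No roots. A degree-2 polynomial over a field with no linear factor is irreducible.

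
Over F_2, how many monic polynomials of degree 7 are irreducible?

18

Gauss's count: N_{2}(7) = (1/7) Σ_{d|7} μ(7/d)·2^d.
Divisors of 7: 1, 7; μ(7/d) for each: -1, 1.
Σ = − 2^1 + 2^7 = 126.
N = 126/7 = 18.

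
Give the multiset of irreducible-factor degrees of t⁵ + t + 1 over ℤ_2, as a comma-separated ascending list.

Write g(t) = t⁵ + t + 1.
Roots in ℤ_2: g(0) = 1; g(1) = 1.
Complete factorization: g(t) = (t² + t + 1)·(t³ + t² + 1).
Factor degrees with multiplicity: 2 + 3 = 5.

2, 3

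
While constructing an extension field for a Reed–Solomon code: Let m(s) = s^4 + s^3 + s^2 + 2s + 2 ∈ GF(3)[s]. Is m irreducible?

Check for roots in GF(3): m(0) = 2; m(1) = 1; m(2) = 1.
No roots, so no linear factors.
Monic irreducibles of degree 2 over GF(3): s^2 + 1, s^2 + s + 2, s^2 + 2s + 2.
None of them divide m (all give nonzero remainder).
No irreducible factor of degree ≤ 2 exists, so m is irreducible over GF(3).

Yes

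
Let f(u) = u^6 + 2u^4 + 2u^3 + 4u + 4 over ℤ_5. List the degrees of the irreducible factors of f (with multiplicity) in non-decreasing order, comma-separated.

6

Roots in ℤ_5: f(0) = 4; f(1) = 3; f(2) = 4; f(3) = 1; f(4) = 1.
Complete factorization: f(u) = (u^6 + 2u^4 + 2u^3 + 4u + 4).
Factor degrees with multiplicity: 6 = 6.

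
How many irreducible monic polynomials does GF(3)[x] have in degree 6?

116

By the necklace-counting formula, N_3(6) = (1/6) Σ_{d|6} μ(6/d)·3^d.
Divisors of 6: 1, 2, 3, 6; μ(6/d) for each: 1, -1, -1, 1.
Σ = 3^1 − 3^2 − 3^3 + 3^6 = 696.
N = 696/6 = 116.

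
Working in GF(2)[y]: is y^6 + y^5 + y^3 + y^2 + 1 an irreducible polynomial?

Write f(y) = y^6 + y^5 + y^3 + y^2 + 1.
Check for roots in GF(2): f(0) = 1; f(1) = 1.
No roots, so no linear factors.
Monic irreducibles of degree 2 over GF(2): y^2 + y + 1.
None of them divide f (all give nonzero remainder).
Monic irreducibles of degree 3 over GF(2): y^3 + y + 1, y^3 + y^2 + 1.
None of them divide f (all give nonzero remainder).
No irreducible factor of degree ≤ 3 exists, so f is irreducible over GF(2).

Yes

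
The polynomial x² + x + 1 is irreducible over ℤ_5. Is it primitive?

Write f(x) = x² + x + 1.
|GF(5^2)^×| = 5^2 − 1 = 24. Prime factorization: 24 = 2^3·3.
f is primitive ⇔ x has order 24 in GF(5)[x]/(f), i.e. x^(24/q) ≠ 1 for each prime q | 24.
x^(12) mod f = 1
x^(8) mod f = 4x + 4.
Since x^(12) = 1, the order of x divides 12 < 24; not primitive.

No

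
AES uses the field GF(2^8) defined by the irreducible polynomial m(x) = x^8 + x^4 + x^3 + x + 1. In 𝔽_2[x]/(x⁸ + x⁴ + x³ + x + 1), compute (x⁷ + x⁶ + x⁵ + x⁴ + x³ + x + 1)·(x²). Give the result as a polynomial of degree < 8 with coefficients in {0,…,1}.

Multiply in 𝔽_2[x]: (x⁷ + x⁶ + x⁵ + x⁴ + x³ + x + 1)·(x²) = x⁹ + x⁸ + x⁷ + x⁶ + x⁵ + x³ + x².
Reduce using x⁸ ≡ x⁴ + x³ + x + 1 (mod x⁸ + x⁴ + x³ + x + 1).
Reduced: x⁷ + x⁶ + 1.

x^7 + x^6 + 1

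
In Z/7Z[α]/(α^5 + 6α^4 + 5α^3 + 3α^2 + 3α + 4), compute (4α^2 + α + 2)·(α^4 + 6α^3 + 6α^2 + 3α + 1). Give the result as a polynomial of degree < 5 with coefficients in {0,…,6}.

Multiply in Z/7Z[α]: (4α^2 + α + 2)·(α^4 + 6α^3 + 6α^2 + 3α + 1) = 4α^6 + 4α^5 + 4α^4 + 2α^3 + 5α^2 + 2.
Reduce using α^5 ≡ α^4 + 2α^3 + 4α^2 + 4α + 3 (mod α^5 + 6α^4 + 5α^3 + 3α^2 + 3α + 4).
Reduced: 6α^4 + 6α^3 + 4α^2 + 2α + 5.

6α^4 + 6α^3 + 4α^2 + 2α + 5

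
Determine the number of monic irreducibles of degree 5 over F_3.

The number of monic irreducibles of degree 5 over GF(3) is (1/5)·Σ_{d∣5} μ(5/d) 3^d.
Divisors of 5: 1, 5; μ(5/d) for each: -1, 1.
Σ = − 3^1 + 3^5 = 240.
N = 240/5 = 48.

48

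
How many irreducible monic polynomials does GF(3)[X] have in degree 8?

The number of monic irreducibles of degree 8 over GF(3) is (1/8)·Σ_{d∣8} μ(8/d) 3^d.
Divisors of 8: 1, 2, 4, 8; μ(8/d) for each: 0, 0, -1, 1.
Σ = − 3^4 + 3^8 = 6480.
N = 6480/8 = 810.

810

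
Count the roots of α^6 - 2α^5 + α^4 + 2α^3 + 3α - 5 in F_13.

Write g(α) = α^6 - 2α^5 + α^4 + 2α^3 + 3α - 5.
Evaluate at each of the 13 elements of F_13:
g(0) = 8; g(1) = 0 → root; g(2) = 7; g(3) = 5; g(4) = 8; g(5) = 3; g(6) = 7; g(7) = 12; g(8) = 0 → root; g(9) = 2; g(10) = 6; g(11) = 0 → root; g(12) = 7.
Roots: {1, 8, 11}.

3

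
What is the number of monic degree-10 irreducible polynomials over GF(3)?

5880

Gauss's count: N_{3}(10) = (1/10) Σ_{d|10} μ(10/d)·3^d.
Divisors of 10: 1, 2, 5, 10; μ(10/d) for each: 1, -1, -1, 1.
Σ = 3^1 − 3^2 − 3^5 + 3^10 = 58800.
N = 58800/10 = 5880.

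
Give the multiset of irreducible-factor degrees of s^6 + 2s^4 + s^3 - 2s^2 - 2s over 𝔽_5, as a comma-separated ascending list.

1, 1, 4

Write g(s) = s^6 + 2s^4 + s^3 - 2s^2 - 2s.
Roots in 𝔽_5: g(0) = 0 → root; g(1) = 0 → root; g(2) = 2; g(3) = 4; g(4) = 2.
Linear factors from roots: (s), (s - 1).
Complete factorization: g(s) = (s)·(s - 1)·(s^4 + s^3 - 2s^2 - s + 2).
Factor degrees with multiplicity: 1 + 1 + 4 = 6.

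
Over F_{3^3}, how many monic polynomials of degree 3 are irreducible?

6552

The number of monic irreducibles of degree 3 over GF(27) is (1/3)·Σ_{d∣3} μ(3/d) 27^d.
Divisors of 3: 1, 3; μ(3/d) for each: -1, 1.
Σ = − 27^1 + 27^3 = 19656.
N = 19656/3 = 6552.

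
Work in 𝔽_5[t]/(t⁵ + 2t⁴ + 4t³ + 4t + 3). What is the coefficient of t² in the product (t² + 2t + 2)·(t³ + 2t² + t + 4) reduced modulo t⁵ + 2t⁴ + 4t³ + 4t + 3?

Multiply in 𝔽_5[t]: (t² + 2t + 2)·(t³ + 2t² + t + 4) = t⁵ + 4t⁴ + 2t³ + 3.
Reduce using t⁵ ≡ 3t⁴ + t³ + t + 2 (mod t⁵ + 2t⁴ + 4t³ + 4t + 3).
Reduced: 2t⁴ + 3t³ + t.

0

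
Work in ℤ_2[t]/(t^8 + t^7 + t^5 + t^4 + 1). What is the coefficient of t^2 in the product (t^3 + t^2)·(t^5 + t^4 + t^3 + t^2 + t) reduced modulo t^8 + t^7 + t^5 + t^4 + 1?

Multiply in ℤ_2[t]: (t^3 + t^2)·(t^5 + t^4 + t^3 + t^2 + t) = t^8 + t^3.
Reduce using t^8 ≡ t^7 + t^5 + t^4 + 1 (mod t^8 + t^7 + t^5 + t^4 + 1).
Reduced: t^7 + t^5 + t^4 + t^3 + 1.

0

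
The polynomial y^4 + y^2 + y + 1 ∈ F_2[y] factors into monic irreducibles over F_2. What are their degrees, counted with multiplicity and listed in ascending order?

Write f(y) = y^4 + y^2 + y + 1.
Roots in F_2: f(0) = 1; f(1) = 0 → root.
Linear factors from roots: (y + 1).
Complete factorization: f(y) = (y + 1)·(y^3 + y^2 + 1).
Factor degrees with multiplicity: 1 + 3 = 4.

1, 3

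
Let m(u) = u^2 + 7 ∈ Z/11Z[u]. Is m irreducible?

No

Check each element of Z/11Z for a root: m(0)=7, m(1)=8, m(2)=0, m(3)=5, m(4)=1, m(5)=10, m(6)=10, m(7)=1, m(8)=5, m(9)=0, m(10)=8.
m(2) = 0, so (u − 2) divides m(u); m is reducible.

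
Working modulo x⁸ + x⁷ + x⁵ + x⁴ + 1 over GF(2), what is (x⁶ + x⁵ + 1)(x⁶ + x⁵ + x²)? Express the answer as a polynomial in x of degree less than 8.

x^4 + x^3 + x^2 + x

Multiply in GF(2)[x]: (x⁶ + x⁵ + 1)·(x⁶ + x⁵ + x²) = x¹² + x¹⁰ + x⁸ + x⁷ + x⁶ + x⁵ + x².
Reduce using x⁸ ≡ x⁷ + x⁵ + x⁴ + 1 (mod x⁸ + x⁷ + x⁵ + x⁴ + 1).
Reduced: x⁴ + x³ + x² + x.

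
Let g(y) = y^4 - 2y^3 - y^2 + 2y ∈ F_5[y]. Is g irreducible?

No

Check for roots in F_5: g(0) = 0 → root; g(1) = 0 → root; g(2) = 0 → root; g(3) = 4; g(4) = 0 → root.
g(0) = 0, so (y) divides g(y); g is reducible.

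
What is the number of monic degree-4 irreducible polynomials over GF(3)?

The number of monic irreducibles of degree 4 over GF(3) is (1/4)·Σ_{d∣4} μ(4/d) 3^d.
Divisors of 4: 1, 2, 4; μ(4/d) for each: 0, -1, 1.
Σ = − 3^2 + 3^4 = 72.
N = 72/4 = 18.

18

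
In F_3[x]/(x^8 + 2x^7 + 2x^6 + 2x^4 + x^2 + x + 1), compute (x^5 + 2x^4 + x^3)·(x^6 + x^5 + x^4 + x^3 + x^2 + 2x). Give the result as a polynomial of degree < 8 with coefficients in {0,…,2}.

x^7 + 2x^6 + x^5 + 2x^4 + x^3 + x + 1

Multiply in F_3[x]: (x^5 + 2x^4 + x^3)·(x^6 + x^5 + x^4 + x^3 + x^2 + 2x) = x^11 + x^9 + x^8 + x^7 + 2x^6 + 2x^5 + 2x^4.
Reduce using x^8 ≡ x^7 + x^6 + x^4 + 2x^2 + 2x + 2 (mod x^8 + 2x^7 + 2x^6 + 2x^4 + x^2 + x + 1).
Reduced: x^7 + 2x^6 + x^5 + 2x^4 + x^3 + x + 1.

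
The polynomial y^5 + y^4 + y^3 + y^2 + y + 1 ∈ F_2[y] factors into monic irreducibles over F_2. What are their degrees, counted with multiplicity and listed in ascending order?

Write g(y) = y^5 + y^4 + y^3 + y^2 + y + 1.
Roots in F_2: g(0) = 1; g(1) = 0 → root.
Linear factors from roots: (y + 1).
Complete factorization: g(y) = (y + 1)·(y^2 + y + 1)^2.
Factor degrees with multiplicity: 1 + 2 + 2 = 5.

1, 2, 2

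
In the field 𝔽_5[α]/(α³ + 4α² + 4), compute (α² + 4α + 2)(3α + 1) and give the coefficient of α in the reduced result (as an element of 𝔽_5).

Multiply in 𝔽_5[α]: (α² + 4α + 2)·(3α + 1) = 3α³ + 3α² + 2.
Reduce using α³ ≡ α² + 1 (mod α³ + 4α² + 4).
Reduced: α².

0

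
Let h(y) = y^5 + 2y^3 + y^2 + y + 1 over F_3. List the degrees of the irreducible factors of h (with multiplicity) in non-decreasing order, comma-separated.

1, 2, 2

Roots in F_3: h(0) = 1; h(1) = 0 → root; h(2) = 1.
Linear factors from roots: (y + 2).
Complete factorization: h(y) = (y + 2)·(y^2 + 1)·(y^2 + y + 2).
Factor degrees with multiplicity: 1 + 2 + 2 = 5.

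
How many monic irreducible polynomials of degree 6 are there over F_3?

x^(3^6) − x is the product of all monic irreducibles of degree dividing 6; Möbius inversion gives N = (1/6) Σ μ(6/d)·3^d.
Divisors of 6: 1, 2, 3, 6; μ(6/d) for each: 1, -1, -1, 1.
Σ = 3^1 − 3^2 − 3^3 + 3^6 = 696.
N = 696/6 = 116.

116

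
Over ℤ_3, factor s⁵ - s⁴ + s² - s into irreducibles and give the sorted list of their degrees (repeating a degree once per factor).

1, 1, 1, 1, 1

Write h(s) = s⁵ - s⁴ + s² - s.
Roots in ℤ_3: h(0) = 0 → root; h(1) = 0 → root; h(2) = 0 → root.
Linear factors from roots: (s), (s - 1), (s + 1).
Complete factorization: h(s) = (s)·(s - 1)·(s + 1)^3.
Factor degrees with multiplicity: 1 + 1 + 1 + 1 + 1 = 5.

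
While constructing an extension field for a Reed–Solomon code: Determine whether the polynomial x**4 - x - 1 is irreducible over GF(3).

Write P(x) = x**4 - x - 1.
Check for roots in GF(3): P(0) = 2; P(1) = 2; P(2) = 1.
No roots, so no linear factors.
Monic irreducibles of degree 2 over GF(3): x**2 + 1, x**2 + x - 1, x**2 - x - 1.
None of them divide P (all give nonzero remainder).
No irreducible factor of degree ≤ 2 exists, so P is irreducible over GF(3).

Yes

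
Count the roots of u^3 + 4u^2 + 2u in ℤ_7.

Write P(u) = u^3 + 4u^2 + 2u.
Evaluate at each of the 7 elements of ℤ_7:
P(0) = 0 → root; P(1) = 0 → root; P(2) = 0 → root; P(3) = 6; P(4) = 3; P(5) = 4; P(6) = 1.
Roots: {0, 1, 2}.

3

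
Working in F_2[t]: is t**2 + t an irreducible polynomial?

No

Write g(t) = t**2 + t.
Check for roots in F_2: g(0) = 0 → root; g(1) = 0 → root.
g(0) = 0, so (t) divides g(t); g is reducible.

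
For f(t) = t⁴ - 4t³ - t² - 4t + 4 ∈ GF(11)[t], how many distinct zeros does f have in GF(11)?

1

Evaluate at each of the 11 elements of GF(11):
f(0) = 4; f(1) = 7; f(2) = 9; f(3) = 0 → root; f(4) = 5; f(5) = 7; f(6) = 2; f(7) = 10; f(8) = 9; f(9) = 1; f(10) = 1.
Roots: {3}.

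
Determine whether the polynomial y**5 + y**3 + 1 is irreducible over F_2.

Write m(y) = y**5 + y**3 + 1.
Check for roots in F_2: m(0) = 1; m(1) = 1.
No roots, so no linear factors.
Monic irreducibles of degree 2 over GF(2): y**2 + y + 1.
None of them divide m (all give nonzero remainder).
No irreducible factor of degree ≤ 2 exists, so m is irreducible over GF(2).

Yes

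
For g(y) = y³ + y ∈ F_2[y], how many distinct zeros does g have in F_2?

2

Evaluate at each of the 2 elements of F_2:
g(0) = 0 → root; g(1) = 0 → root.
Roots: {0, 1}.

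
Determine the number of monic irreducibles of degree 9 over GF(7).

x^(7^9) − x is the product of all monic irreducibles of degree dividing 9; Möbius inversion gives N = (1/9) Σ μ(9/d)·7^d.
Divisors of 9: 1, 3, 9; μ(9/d) for each: 0, -1, 1.
Σ = − 7^3 + 7^9 = 40353264.
N = 40353264/9 = 4483696.

4483696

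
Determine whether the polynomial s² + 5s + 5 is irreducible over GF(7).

Yes

Write h(s) = s² + 5s + 5.
Check for roots in GF(7): h(0) = 5; h(1) = 4; h(2) = 5; h(3) = 1; h(4) = 6; h(5) = 6; h(6) = 1.
No roots. A degree-2 polynomial over a field with no linear factor is irreducible.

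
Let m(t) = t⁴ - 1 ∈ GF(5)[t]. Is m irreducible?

Check for roots in GF(5): m(0) = 4; m(1) = 0 → root; m(2) = 0 → root; m(3) = 0 → root; m(4) = 0 → root.
m(1) = 0, so (t − 1) divides m(t); m is reducible.

No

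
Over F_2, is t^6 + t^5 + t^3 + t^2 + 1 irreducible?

Write g(t) = t^6 + t^5 + t^3 + t^2 + 1.
Check for roots in F_2: g(0) = 1; g(1) = 1.
No roots, so no linear factors.
Monic irreducibles of degree 2 over GF(2): t^2 + t + 1.
None of them divide g (all give nonzero remainder).
Monic irreducibles of degree 3 over GF(2): t^3 + t + 1, t^3 + t^2 + 1.
None of them divide g (all give nonzero remainder).
No irreducible factor of degree ≤ 3 exists, so g is irreducible over GF(2).

Yes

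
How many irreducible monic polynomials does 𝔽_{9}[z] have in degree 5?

11808

x^(9^5) − x is the product of all monic irreducibles of degree dividing 5; Möbius inversion gives N = (1/5) Σ μ(5/d)·9^d.
Divisors of 5: 1, 5; μ(5/d) for each: -1, 1.
Σ = − 9^1 + 9^5 = 59040.
N = 59040/5 = 11808.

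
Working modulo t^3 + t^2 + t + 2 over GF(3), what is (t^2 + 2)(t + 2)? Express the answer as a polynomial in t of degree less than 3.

Multiply in GF(3)[t]: (t^2 + 2)·(t + 2) = t^3 + 2t^2 + 2t + 1.
Reduce using t^3 ≡ 2t^2 + 2t + 1 (mod t^3 + t^2 + t + 2).
Reduced: t^2 + t + 2.

t^2 + t + 2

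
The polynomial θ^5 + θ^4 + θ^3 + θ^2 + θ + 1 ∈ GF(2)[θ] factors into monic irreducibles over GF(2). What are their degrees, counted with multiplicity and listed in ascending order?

1, 2, 2

Write f(θ) = θ^5 + θ^4 + θ^3 + θ^2 + θ + 1.
Roots in GF(2): f(0) = 1; f(1) = 0 → root.
Linear factors from roots: (θ + 1).
Complete factorization: f(θ) = (θ + 1)·(θ^2 + θ + 1)^2.
Factor degrees with multiplicity: 1 + 2 + 2 = 5.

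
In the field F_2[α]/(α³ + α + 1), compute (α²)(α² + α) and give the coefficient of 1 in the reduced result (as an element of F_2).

1

Multiply in F_2[α]: (α²)·(α² + α) = α⁴ + α³.
Reduce using α³ ≡ α + 1 (mod α³ + α + 1).
Reduced: α² + 1.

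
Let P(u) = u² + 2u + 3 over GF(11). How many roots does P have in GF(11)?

Evaluate at each of the 11 elements of GF(11):
P(0) = 3; P(1) = 6; P(2) = 0 → root; P(3) = 7; P(4) = 5; P(5) = 5; P(6) = 7; P(7) = 0 → root; P(8) = 6; P(9) = 3; P(10) = 2.
Roots: {2, 7}.

2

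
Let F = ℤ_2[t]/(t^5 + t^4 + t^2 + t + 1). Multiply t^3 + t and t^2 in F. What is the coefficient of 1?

1

Multiply in ℤ_2[t]: (t^3 + t)·(t^2) = t^5 + t^3.
Reduce using t^5 ≡ t^4 + t^2 + t + 1 (mod t^5 + t^4 + t^2 + t + 1).
Reduced: t^4 + t^3 + t^2 + t + 1.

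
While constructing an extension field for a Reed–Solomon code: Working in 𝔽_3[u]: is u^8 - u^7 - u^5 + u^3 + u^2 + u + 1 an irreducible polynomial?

Write h(u) = u^8 - u^7 - u^5 + u^3 + u^2 + u + 1.
Check for roots in 𝔽_3: h(0) = 1; h(1) = 0 → root; h(2) = 0 → root.
h(1) = 0, so (u − 1) divides h(u); h is reducible.

No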